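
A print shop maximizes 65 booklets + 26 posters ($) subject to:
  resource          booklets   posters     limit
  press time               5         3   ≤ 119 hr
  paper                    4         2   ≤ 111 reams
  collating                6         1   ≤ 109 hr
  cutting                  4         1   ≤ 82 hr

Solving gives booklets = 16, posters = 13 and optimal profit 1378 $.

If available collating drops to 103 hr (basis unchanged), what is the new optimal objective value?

1348

At the optimum: press time uses 119 of 119 (binding); paper uses 90 of 111 (slack = 21); collating uses 109 of 109 (binding); cutting uses 77 of 82 (slack = 5).
Since paper, cutting are not tight, their duals are 0.
From A_Bᵀ y = c: 5·y_press time + 6·y_collating = 65; 3·y_press time + 1·y_collating = 26.
This yields shadow prices y_press time = 7, y_collating = 5.
Δz = y_collating·Δb = 5 × (-6) = -30, so new z* = 1378 − 30 = 1348.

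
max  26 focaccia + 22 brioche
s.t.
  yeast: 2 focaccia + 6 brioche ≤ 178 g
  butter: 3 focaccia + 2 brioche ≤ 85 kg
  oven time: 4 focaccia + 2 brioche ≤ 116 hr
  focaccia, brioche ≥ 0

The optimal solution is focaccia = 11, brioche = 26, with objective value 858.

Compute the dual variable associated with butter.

At the optimum: yeast uses 178 of 178 (binding); butter uses 85 of 85 (binding); oven time uses 96 of 116 (slack = 20).
By complementary slackness, y = 0 for the non-binding constraint.
The binding rows give the dual system: 2·y_yeast + 3·y_butter = 26 and 6·y_yeast + 2·y_butter = 22.
Solving: y_yeast = 1, y_butter = 8.
Shadow price of butter = 8.

8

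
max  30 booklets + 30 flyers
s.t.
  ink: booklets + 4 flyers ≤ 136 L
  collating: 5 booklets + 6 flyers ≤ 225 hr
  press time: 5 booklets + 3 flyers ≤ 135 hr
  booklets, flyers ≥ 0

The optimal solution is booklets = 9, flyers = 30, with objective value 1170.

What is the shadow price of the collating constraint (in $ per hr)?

Binding: collating and press time. Non-binding: ink (7 unused).
Slack constraints have shadow price 0 (complementary slackness).
Dual feasibility on the basic columns requires 5·y_collating + 5·y_press time = 30, 6·y_collating + 3·y_press time = 30.
Solving: y_collating = 4, y_press time = 2.
Shadow price of collating = 4.

4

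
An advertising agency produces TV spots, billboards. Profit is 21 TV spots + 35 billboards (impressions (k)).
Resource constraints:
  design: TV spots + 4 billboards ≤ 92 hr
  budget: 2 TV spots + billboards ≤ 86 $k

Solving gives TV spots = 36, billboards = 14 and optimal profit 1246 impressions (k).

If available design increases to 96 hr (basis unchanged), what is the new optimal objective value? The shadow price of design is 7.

Δb = 4, so new z* = 1246 + (7)·(4) = 1246 + 28 = 1274.

1274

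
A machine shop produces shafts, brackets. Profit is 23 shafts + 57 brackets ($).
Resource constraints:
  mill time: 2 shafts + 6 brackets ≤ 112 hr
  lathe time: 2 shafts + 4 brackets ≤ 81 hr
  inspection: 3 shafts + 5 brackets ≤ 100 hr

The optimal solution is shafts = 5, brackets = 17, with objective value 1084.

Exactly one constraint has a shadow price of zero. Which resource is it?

lathe time

mill time: 112/112 (binding)
lathe time: 78/81 (slack 3)
inspection: 100/100 (binding)
By complementary slackness, a constraint with positive slack has shadow price 0 → lathe time.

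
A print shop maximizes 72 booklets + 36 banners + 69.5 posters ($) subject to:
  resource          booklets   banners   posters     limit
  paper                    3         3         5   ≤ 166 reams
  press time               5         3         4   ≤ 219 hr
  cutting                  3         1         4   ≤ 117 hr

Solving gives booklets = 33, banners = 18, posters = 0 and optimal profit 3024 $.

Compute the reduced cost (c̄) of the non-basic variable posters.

-2.5

Binding: press time and cutting. Non-binding: paper (13 unused).
Since paper is not tight, its dual is 0.
The binding rows give the dual system: 5·y_press time + 3·y_cutting = 72 and 3·y_press time + 1·y_cutting = 36.
Solving: y_press time = 9, y_cutting = 9.
Reduced cost of posters: c₃ − yᵀa₃ = 69.5 − (9·4 + 9·4) = 69.5 − 72 = -2.5.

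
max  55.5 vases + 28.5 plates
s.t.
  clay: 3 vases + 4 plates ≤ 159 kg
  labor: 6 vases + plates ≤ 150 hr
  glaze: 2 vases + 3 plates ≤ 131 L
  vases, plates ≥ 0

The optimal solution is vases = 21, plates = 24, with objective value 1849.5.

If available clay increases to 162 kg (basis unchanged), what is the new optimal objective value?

1866

At the optimum: clay uses 159 of 159 (binding); labor uses 150 of 150 (binding); glaze uses 114 of 131 (slack = 17).
Slack constraints have shadow price 0 (complementary slackness).
Dual feasibility on the basic columns requires 3·y_clay + 6·y_labor = 55.5, 4·y_clay + 1·y_labor = 28.5.
This yields shadow prices y_clay = 5.5, y_labor = 6.5.
Δz = y_clay·Δb = 5.5 × (3) = 16.5, so new z* = 1849.5 + 16.5 = 1866.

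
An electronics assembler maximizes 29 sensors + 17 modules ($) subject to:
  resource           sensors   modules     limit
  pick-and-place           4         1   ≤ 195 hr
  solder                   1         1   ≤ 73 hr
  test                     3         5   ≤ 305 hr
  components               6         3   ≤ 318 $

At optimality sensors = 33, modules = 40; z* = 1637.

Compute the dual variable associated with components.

Binding: solder and components. Non-binding: pick-and-place (23 unused), test (6 unused).
Slack constraints have shadow price 0 (complementary slackness).
Dual feasibility on the basic columns requires 1·y_solder + 6·y_components = 29, 1·y_solder + 3·y_components = 17.
→ y_solder = 5 and y_components = 4.
Shadow price of components = 4.

4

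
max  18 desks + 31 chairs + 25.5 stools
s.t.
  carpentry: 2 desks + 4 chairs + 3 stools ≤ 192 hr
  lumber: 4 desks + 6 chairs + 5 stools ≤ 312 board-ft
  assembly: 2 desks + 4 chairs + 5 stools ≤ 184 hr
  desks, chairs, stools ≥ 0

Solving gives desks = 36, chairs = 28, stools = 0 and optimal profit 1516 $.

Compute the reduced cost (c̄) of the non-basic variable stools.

At the optimum: carpentry uses 184 of 192 (slack = 8); lumber uses 312 of 312 (binding); assembly uses 184 of 184 (binding).
By complementary slackness, y = 0 for the non-binding constraint.
The binding rows give the dual system: 4·y_lumber + 2·y_assembly = 18 and 6·y_lumber + 4·y_assembly = 31.
This yields shadow prices y_lumber = 2.5, y_assembly = 4.
Reduced cost of stools: c₃ − yᵀa₃ = 25.5 − (2.5·5 + 4·5) = 25.5 − 32.5 = -7.

-7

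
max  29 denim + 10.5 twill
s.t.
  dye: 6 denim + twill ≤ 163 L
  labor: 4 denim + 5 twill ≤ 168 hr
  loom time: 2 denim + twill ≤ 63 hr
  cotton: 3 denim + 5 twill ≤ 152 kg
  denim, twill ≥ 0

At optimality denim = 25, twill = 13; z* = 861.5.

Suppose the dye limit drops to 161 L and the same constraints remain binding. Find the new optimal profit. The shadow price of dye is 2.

Δb = -2, so new z* = 861.5 + (2)·(-2) = 861.5 − 4 = 857.5.

857.5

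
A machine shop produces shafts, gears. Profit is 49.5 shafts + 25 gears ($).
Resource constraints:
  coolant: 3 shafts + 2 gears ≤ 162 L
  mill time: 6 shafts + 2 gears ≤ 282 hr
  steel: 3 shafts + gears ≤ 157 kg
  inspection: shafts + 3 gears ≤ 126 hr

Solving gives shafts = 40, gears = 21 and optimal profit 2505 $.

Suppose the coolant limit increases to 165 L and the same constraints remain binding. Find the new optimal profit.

2530.5

Check each constraint at x*: coolant 162/162 (tight); mill time 282/282 (tight); steel 141/157 (slack 16); inspection 103/126 (slack 23).
Since steel, inspection are not tight, their duals are 0.
Dual feasibility on the basic columns requires 3·y_coolant + 6·y_mill time = 49.5, 2·y_coolant + 2·y_mill time = 25.
This yields shadow prices y_coolant = 8.5, y_mill time = 4.
Δz = y_coolant·Δb = 8.5 × (3) = 25.5, so new z* = 2505 + 25.5 = 2530.5.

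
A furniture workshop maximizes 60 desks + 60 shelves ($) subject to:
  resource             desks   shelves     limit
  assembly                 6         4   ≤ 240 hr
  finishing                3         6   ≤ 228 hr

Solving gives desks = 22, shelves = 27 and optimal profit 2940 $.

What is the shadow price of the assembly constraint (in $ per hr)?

7.5

Both assembly and finishing are binding at x*.
From A_Bᵀ y = c: 6·y_assembly + 3·y_finishing = 60; 4·y_assembly + 6·y_finishing = 60.
Solving: y_assembly = 7.5, y_finishing = 5.
Shadow price of assembly = 7.5.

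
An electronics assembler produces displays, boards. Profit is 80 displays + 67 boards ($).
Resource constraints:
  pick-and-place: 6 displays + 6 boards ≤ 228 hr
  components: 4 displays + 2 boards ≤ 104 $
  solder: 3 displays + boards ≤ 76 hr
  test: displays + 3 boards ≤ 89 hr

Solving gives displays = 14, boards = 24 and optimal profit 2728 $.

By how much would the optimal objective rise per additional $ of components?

6.5

At the optimum: pick-and-place uses 228 of 228 (binding); components uses 104 of 104 (binding); solder uses 66 of 76 (slack = 10); test uses 86 of 89 (slack = 3).
Since solder, test are not tight, their duals are 0.
The binding rows give the dual system: 6·y_pick-and-place + 4·y_components = 80 and 6·y_pick-and-place + 2·y_components = 67.
This yields shadow prices y_pick-and-place = 9, y_components = 6.5.
Shadow price of components = 6.5.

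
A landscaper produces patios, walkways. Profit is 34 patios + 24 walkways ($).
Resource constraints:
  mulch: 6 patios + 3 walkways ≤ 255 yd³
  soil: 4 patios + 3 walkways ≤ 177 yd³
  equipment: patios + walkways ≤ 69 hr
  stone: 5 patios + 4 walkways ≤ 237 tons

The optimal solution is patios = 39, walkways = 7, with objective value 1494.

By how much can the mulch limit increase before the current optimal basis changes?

Binding constraints: mulch, soil. The basis is B = [[6,3],[4,3]] with det 6.
Per unit increase in mulch, x* moves by d = (0.5, -0.6667).
The basis stays optimal until walkways reaches 0; allowable increase = 10.5 yd³.

10.5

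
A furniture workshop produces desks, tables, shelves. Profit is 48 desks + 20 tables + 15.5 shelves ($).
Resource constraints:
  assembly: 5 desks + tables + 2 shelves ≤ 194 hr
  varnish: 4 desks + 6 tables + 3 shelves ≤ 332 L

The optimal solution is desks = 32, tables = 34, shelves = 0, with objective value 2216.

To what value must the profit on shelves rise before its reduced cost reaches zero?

At the optimum: assembly uses 194 of 194 (binding); varnish uses 332 of 332 (binding).
From A_Bᵀ y = c: 5·y_assembly + 4·y_varnish = 48; 1·y_assembly + 6·y_varnish = 20.
This yields shadow prices y_assembly = 8, y_varnish = 2.
shelves enters the basis when its profit ≥ yᵀa₃ = 8·2 + 2·3 = 22.

22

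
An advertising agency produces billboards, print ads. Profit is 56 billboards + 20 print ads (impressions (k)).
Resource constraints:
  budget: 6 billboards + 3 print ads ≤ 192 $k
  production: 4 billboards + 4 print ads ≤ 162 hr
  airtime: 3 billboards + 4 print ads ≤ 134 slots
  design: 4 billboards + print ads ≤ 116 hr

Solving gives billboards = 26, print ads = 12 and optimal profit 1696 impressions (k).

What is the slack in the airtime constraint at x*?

8

airtime used = 3·26 + 4·12 = 126; slack = 134 − 126 = 8.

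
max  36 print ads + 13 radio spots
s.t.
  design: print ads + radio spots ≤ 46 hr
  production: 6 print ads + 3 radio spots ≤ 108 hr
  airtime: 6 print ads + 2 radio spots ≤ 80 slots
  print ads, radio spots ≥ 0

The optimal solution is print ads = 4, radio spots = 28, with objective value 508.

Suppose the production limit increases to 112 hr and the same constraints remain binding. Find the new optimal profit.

512

Check each constraint at x*: design 32/46 (slack 14); production 108/108 (tight); airtime 80/80 (tight).
Slack constraints have shadow price 0 (complementary slackness).
The binding rows give the dual system: 6·y_production + 6·y_airtime = 36 and 3·y_production + 2·y_airtime = 13.
This yields shadow prices y_production = 1, y_airtime = 5.
Δz = y_production·Δb = 1 × (4) = 4, so new z* = 508 + 4 = 512.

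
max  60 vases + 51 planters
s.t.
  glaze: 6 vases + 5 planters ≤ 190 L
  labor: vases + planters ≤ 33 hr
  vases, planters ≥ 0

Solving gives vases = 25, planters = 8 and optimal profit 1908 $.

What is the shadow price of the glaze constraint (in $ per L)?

Check each constraint at x*: glaze 190/190 (tight); labor 33/33 (tight).
Dual feasibility on the basic columns requires 6·y_glaze + 1·y_labor = 60, 5·y_glaze + 1·y_labor = 51.
Solving: y_glaze = 9, y_labor = 6.
Shadow price of glaze = 9.

9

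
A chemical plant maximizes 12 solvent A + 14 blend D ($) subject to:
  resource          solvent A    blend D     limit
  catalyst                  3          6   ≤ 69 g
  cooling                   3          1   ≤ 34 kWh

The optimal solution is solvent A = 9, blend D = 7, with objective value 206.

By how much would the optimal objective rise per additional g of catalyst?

At the optimum: catalyst uses 69 of 69 (binding); cooling uses 34 of 34 (binding).
From A_Bᵀ y = c: 3·y_catalyst + 3·y_cooling = 12; 6·y_catalyst + 1·y_cooling = 14.
Solving: y_catalyst = 2, y_cooling = 2.
Shadow price of catalyst = 2.

2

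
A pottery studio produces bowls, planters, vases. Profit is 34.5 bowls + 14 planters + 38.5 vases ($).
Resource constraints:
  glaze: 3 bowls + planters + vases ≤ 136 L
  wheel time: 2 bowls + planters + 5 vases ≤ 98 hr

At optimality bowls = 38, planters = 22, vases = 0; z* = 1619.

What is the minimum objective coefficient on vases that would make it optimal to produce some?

44

At the optimum: glaze uses 136 of 136 (binding); wheel time uses 98 of 98 (binding).
The binding rows give the dual system: 3·y_glaze + 2·y_wheel time = 34.5 and 1·y_glaze + 1·y_wheel time = 14.
→ y_glaze = 6.5 and y_wheel time = 7.5.
vases enters the basis when its profit ≥ yᵀa₃ = 6.5·1 + 7.5·5 = 44.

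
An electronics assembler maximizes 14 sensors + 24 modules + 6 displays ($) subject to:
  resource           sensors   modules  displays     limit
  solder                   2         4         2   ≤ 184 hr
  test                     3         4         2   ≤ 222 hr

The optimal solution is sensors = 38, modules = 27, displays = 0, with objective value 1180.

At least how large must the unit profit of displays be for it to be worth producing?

At the optimum: solder uses 184 of 184 (binding); test uses 222 of 222 (binding).
Dual feasibility on the basic columns requires 2·y_solder + 3·y_test = 14, 4·y_solder + 4·y_test = 24.
Solving: y_solder = 4, y_test = 2.
displays enters the basis when its profit ≥ yᵀa₃ = 4·2 + 2·2 = 12.

12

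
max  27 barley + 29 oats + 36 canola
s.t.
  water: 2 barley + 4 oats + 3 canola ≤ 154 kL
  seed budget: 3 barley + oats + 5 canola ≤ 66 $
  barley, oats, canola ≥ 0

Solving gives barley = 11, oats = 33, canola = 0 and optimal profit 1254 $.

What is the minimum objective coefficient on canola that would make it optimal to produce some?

Check each constraint at x*: water 154/154 (tight); seed budget 66/66 (tight).
The binding rows give the dual system: 2·y_water + 3·y_seed budget = 27 and 4·y_water + 1·y_seed budget = 29.
Solving: y_water = 6, y_seed budget = 5.
canola enters the basis when its profit ≥ yᵀa₃ = 6·3 + 5·5 = 43.

43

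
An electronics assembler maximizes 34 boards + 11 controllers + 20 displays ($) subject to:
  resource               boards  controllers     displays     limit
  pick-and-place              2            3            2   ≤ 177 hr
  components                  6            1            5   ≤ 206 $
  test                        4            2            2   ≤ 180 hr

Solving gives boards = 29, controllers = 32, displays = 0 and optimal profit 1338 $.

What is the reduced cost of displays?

-3

At the optimum: pick-and-place uses 154 of 177 (slack = 23); components uses 206 of 206 (binding); test uses 180 of 180 (binding).
Slack constraints have shadow price 0 (complementary slackness).
Dual feasibility on the basic columns requires 6·y_components + 4·y_test = 34, 1·y_components + 2·y_test = 11.
Solving: y_components = 3, y_test = 4.
Reduced cost of displays: c₃ − yᵀa₃ = 20 − (3·5 + 4·2) = 20 − 23 = -3.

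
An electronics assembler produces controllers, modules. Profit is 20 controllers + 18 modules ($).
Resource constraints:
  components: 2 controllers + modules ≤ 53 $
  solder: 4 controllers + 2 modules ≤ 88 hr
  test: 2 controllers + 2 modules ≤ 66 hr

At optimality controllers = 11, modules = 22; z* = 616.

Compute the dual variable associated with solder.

1

At the optimum: components uses 44 of 53 (slack = 9); solder uses 88 of 88 (binding); test uses 66 of 66 (binding).
By complementary slackness, y = 0 for the non-binding constraint.
Dual feasibility on the basic columns requires 4·y_solder + 2·y_test = 20, 2·y_solder + 2·y_test = 18.
This yields shadow prices y_solder = 1, y_test = 8.
Shadow price of solder = 1.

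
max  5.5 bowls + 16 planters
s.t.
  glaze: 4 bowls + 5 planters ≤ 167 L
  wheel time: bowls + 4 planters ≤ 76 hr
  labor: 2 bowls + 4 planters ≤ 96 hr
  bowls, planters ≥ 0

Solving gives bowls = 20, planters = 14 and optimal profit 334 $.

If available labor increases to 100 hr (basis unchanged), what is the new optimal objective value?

Binding: wheel time and labor. Non-binding: glaze (17 unused).
By complementary slackness, y = 0 for the non-binding constraint.
Dual feasibility on the basic columns requires 1·y_wheel time + 2·y_labor = 5.5, 4·y_wheel time + 4·y_labor = 16.
→ y_wheel time = 2.5 and y_labor = 1.5.
Δz = y_labor·Δb = 1.5 × (4) = 6, so new z* = 334 + 6 = 340.

340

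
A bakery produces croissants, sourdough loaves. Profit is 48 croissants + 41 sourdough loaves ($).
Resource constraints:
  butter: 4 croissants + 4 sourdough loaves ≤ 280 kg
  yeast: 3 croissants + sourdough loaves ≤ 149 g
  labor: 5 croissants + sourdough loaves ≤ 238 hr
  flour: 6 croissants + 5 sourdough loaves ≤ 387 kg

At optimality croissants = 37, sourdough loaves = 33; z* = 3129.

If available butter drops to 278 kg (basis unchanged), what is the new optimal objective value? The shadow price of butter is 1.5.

3126

Δb = -2, so new z* = 3129 + (1.5)·(-2) = 3129 − 3 = 3126.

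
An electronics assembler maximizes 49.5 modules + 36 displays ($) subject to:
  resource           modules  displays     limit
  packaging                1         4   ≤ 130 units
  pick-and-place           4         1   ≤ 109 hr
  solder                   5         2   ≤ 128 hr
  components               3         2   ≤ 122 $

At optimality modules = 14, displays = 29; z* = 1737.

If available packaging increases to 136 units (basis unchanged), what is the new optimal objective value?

1764

Binding: packaging and solder. Non-binding: pick-and-place (24 unused), components (22 unused).
By complementary slackness, y = 0 for the non-binding constraints.
From A_Bᵀ y = c: 1·y_packaging + 5·y_solder = 49.5; 4·y_packaging + 2·y_solder = 36.
This yields shadow prices y_packaging = 4.5, y_solder = 9.
Δz = y_packaging·Δb = 4.5 × (6) = 27, so new z* = 1737 + 27 = 1764.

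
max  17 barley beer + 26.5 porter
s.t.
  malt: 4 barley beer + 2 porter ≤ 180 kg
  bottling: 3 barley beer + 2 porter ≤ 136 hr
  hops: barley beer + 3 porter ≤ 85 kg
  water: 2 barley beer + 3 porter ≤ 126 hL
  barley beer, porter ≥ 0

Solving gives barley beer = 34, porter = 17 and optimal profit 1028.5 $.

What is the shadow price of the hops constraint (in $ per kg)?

Check each constraint at x*: malt 170/180 (slack 10); bottling 136/136 (tight); hops 85/85 (tight); water 119/126 (slack 7).
Since malt, water are not tight, their duals are 0.
Dual feasibility on the basic columns requires 3·y_bottling + 1·y_hops = 17, 2·y_bottling + 3·y_hops = 26.5.
→ y_bottling = 3.5 and y_hops = 6.5.
Shadow price of hops = 6.5.

6.5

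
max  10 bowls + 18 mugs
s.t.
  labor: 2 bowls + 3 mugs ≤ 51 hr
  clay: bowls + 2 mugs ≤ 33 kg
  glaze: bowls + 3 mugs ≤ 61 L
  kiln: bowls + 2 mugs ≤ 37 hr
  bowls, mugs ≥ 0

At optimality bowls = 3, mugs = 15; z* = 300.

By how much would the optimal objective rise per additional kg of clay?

Check each constraint at x*: labor 51/51 (tight); clay 33/33 (tight); glaze 48/61 (slack 13); kiln 33/37 (slack 4).
By complementary slackness, y = 0 for the non-binding constraints.
From A_Bᵀ y = c: 2·y_labor + 1·y_clay = 10; 3·y_labor + 2·y_clay = 18.
Solving: y_labor = 2, y_clay = 6.
Shadow price of clay = 6.

6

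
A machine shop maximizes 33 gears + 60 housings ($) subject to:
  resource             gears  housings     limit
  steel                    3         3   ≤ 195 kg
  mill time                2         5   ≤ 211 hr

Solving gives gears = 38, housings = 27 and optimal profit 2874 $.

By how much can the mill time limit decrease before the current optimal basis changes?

81

Binding constraints: steel, mill time. The basis is B = [[3,3],[2,5]] with det 9.
Per unit decrease in mill time, x* moves by d = (0.3333, -0.3333).
The basis stays optimal until housings reaches 0; allowable decrease = 81 hr.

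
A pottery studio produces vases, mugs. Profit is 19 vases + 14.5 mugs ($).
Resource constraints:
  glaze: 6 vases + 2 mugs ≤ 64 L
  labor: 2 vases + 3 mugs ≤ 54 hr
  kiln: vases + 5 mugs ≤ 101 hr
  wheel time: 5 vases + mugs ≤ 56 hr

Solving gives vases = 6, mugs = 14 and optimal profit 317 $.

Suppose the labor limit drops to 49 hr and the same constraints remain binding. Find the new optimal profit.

299.5

Check each constraint at x*: glaze 64/64 (tight); labor 54/54 (tight); kiln 76/101 (slack 25); wheel time 44/56 (slack 12).
Since kiln, wheel time are not tight, their duals are 0.
Dual feasibility on the basic columns requires 6·y_glaze + 2·y_labor = 19, 2·y_glaze + 3·y_labor = 14.5.
This yields shadow prices y_glaze = 2, y_labor = 3.5.
Δz = y_labor·Δb = 3.5 × (-5) = -17.5, so new z* = 317 − 17.5 = 299.5.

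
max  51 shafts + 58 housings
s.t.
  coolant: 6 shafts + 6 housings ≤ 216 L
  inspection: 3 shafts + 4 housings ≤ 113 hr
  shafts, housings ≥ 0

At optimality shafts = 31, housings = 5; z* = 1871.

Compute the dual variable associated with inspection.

Check each constraint at x*: coolant 216/216 (tight); inspection 113/113 (tight).
The binding rows give the dual system: 6·y_coolant + 3·y_inspection = 51 and 6·y_coolant + 4·y_inspection = 58.
Solving: y_coolant = 5, y_inspection = 7.
Shadow price of inspection = 7.

7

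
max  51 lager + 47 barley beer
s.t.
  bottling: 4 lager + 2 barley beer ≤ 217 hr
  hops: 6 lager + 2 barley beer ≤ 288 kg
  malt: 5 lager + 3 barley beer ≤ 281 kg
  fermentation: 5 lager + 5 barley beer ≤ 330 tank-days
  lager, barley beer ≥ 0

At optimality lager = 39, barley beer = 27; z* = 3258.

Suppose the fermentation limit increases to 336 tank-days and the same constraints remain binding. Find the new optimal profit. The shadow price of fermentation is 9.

Δb = 6, so new z* = 3258 + (9)·(6) = 3258 + 54 = 3312.

3312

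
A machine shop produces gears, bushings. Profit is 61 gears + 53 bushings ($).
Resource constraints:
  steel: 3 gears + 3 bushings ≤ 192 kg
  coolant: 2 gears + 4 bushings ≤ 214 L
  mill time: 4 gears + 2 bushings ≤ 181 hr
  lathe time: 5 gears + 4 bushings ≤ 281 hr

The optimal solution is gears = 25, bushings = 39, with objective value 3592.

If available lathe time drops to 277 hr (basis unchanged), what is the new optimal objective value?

3560

Binding: steel and lathe time. Non-binding: coolant (8 unused), mill time (3 unused).
Slack constraints have shadow price 0 (complementary slackness).
From A_Bᵀ y = c: 3·y_steel + 5·y_lathe time = 61; 3·y_steel + 4·y_lathe time = 53.
→ y_steel = 7 and y_lathe time = 8.
Δz = y_lathe time·Δb = 8 × (-4) = -32, so new z* = 3592 − 32 = 3560.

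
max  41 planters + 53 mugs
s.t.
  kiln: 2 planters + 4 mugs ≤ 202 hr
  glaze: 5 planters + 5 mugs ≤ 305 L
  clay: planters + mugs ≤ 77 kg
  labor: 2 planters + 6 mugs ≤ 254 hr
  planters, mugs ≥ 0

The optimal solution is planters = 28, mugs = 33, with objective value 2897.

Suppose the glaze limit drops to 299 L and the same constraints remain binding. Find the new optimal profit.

2855

Binding: glaze and labor. Non-binding: kiln (14 unused), clay (16 unused).
Slack constraints have shadow price 0 (complementary slackness).
Dual feasibility on the basic columns requires 5·y_glaze + 2·y_labor = 41, 5·y_glaze + 6·y_labor = 53.
Solving: y_glaze = 7, y_labor = 3.
Δz = y_glaze·Δb = 7 × (-6) = -42, so new z* = 2897 − 42 = 2855.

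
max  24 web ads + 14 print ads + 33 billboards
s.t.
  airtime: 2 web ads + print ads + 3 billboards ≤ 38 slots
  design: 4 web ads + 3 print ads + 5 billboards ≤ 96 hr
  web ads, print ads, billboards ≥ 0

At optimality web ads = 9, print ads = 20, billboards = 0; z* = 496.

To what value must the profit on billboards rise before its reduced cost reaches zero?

34

Check each constraint at x*: airtime 38/38 (tight); design 96/96 (tight).
The binding rows give the dual system: 2·y_airtime + 4·y_design = 24 and 1·y_airtime + 3·y_design = 14.
→ y_airtime = 8 and y_design = 2.
billboards enters the basis when its profit ≥ yᵀa₃ = 8·3 + 2·5 = 34.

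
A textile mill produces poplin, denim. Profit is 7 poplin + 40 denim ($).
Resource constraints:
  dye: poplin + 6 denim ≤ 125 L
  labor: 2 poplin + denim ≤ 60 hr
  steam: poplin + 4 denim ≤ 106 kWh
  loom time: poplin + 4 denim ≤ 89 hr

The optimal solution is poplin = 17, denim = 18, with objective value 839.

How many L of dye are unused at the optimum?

dye used = 1·17 + 6·18 = 125; slack = 125 − 125 = 0.

0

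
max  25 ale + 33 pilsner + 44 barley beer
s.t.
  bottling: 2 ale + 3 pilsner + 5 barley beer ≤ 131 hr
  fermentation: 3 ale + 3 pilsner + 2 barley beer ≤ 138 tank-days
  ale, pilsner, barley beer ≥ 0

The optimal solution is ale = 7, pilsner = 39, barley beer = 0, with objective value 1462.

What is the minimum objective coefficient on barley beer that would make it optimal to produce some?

Both bottling and fermentation are binding at x*.
From A_Bᵀ y = c: 2·y_bottling + 3·y_fermentation = 25; 3·y_bottling + 3·y_fermentation = 33.
→ y_bottling = 8 and y_fermentation = 3.
barley beer enters the basis when its profit ≥ yᵀa₃ = 8·5 + 3·2 = 46.

46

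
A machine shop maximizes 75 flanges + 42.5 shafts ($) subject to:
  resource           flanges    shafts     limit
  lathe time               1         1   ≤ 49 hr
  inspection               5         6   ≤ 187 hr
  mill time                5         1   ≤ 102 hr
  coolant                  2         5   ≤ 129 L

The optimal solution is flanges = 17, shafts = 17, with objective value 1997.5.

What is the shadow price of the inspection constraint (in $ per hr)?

5.5

Binding: inspection and mill time. Non-binding: lathe time (15 unused), coolant (10 unused).
Slack constraints have shadow price 0 (complementary slackness).
Dual feasibility on the basic columns requires 5·y_inspection + 5·y_mill time = 75, 6·y_inspection + 1·y_mill time = 42.5.
→ y_inspection = 5.5 and y_mill time = 9.5.
Shadow price of inspection = 5.5.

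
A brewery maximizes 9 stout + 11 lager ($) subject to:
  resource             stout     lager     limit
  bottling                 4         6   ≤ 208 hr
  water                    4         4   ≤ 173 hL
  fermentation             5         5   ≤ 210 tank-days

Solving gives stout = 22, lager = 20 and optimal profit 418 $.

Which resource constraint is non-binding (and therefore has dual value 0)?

water

bottling: 208/208 (binding)
water: 168/173 (slack 5)
fermentation: 210/210 (binding)
By complementary slackness, a constraint with positive slack has shadow price 0 → water.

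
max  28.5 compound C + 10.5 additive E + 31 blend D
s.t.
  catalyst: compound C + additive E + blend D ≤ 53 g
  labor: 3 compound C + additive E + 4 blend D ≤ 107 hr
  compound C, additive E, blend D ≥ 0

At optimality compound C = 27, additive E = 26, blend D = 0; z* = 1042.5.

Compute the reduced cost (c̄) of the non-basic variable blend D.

Check each constraint at x*: catalyst 53/53 (tight); labor 107/107 (tight).
The binding rows give the dual system: 1·y_catalyst + 3·y_labor = 28.5 and 1·y_catalyst + 1·y_labor = 10.5.
Solving: y_catalyst = 1.5, y_labor = 9.
Reduced cost of blend D: c₃ − yᵀa₃ = 31 − (1.5·1 + 9·4) = 31 − 37.5 = -6.5.

-6.5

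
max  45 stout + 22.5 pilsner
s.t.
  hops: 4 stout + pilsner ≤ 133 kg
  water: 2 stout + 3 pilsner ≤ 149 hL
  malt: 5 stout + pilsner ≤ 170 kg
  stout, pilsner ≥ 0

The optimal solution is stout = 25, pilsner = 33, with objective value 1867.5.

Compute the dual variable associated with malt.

0

At the optimum: hops uses 133 of 133 (binding); water uses 149 of 149 (binding); malt uses 158 of 170 (slack = 12).
Slack constraints have shadow price 0 (complementary slackness).
From A_Bᵀ y = c: 4·y_hops + 2·y_water = 45; 1·y_hops + 3·y_water = 22.5.
→ y_hops = 9 and y_water = 4.5.
Shadow price of malt = 0.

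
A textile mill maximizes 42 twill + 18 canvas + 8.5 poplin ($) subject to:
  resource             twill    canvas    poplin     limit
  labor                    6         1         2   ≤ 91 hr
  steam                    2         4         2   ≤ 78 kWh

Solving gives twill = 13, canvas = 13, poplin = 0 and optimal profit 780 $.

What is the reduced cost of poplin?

-9.5

Check each constraint at x*: labor 91/91 (tight); steam 78/78 (tight).
The binding rows give the dual system: 6·y_labor + 2·y_steam = 42 and 1·y_labor + 4·y_steam = 18.
→ y_labor = 6 and y_steam = 3.
Reduced cost of poplin: c₃ − yᵀa₃ = 8.5 − (6·2 + 3·2) = 8.5 − 18 = -9.5.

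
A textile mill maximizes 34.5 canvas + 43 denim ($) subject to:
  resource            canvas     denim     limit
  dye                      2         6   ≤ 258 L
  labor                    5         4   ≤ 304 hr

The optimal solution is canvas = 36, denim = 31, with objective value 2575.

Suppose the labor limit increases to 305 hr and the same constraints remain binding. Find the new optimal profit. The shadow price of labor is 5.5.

2580.5

Δb = 1, so new z* = 2575 + (5.5)·(1) = 2575 + 5.5 = 2580.5.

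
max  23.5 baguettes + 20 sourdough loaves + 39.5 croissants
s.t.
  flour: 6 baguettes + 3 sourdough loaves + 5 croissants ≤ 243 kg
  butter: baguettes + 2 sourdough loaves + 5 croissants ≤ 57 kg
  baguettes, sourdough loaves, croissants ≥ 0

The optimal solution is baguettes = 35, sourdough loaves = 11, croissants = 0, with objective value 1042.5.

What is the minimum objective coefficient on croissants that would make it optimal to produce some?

At the optimum: flour uses 243 of 243 (binding); butter uses 57 of 57 (binding).
The binding rows give the dual system: 6·y_flour + 1·y_butter = 23.5 and 3·y_flour + 2·y_butter = 20.
→ y_flour = 3 and y_butter = 5.5.
croissants enters the basis when its profit ≥ yᵀa₃ = 3·5 + 5.5·5 = 42.5.

42.5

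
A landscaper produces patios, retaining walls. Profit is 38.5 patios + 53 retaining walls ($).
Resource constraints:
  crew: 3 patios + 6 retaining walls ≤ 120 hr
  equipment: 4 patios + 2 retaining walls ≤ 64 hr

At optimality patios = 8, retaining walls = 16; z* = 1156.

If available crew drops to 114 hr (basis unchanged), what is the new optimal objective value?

Check each constraint at x*: crew 120/120 (tight); equipment 64/64 (tight).
The binding rows give the dual system: 3·y_crew + 4·y_equipment = 38.5 and 6·y_crew + 2·y_equipment = 53.
This yields shadow prices y_crew = 7.5, y_equipment = 4.
Δz = y_crew·Δb = 7.5 × (-6) = -45, so new z* = 1156 − 45 = 1111.

1111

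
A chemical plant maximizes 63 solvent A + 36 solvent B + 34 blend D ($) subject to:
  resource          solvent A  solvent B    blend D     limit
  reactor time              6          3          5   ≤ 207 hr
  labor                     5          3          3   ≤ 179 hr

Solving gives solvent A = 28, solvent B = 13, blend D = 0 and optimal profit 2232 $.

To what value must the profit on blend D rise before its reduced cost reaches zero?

42

Both reactor time and labor are binding at x*.
Dual feasibility on the basic columns requires 6·y_reactor time + 5·y_labor = 63, 3·y_reactor time + 3·y_labor = 36.
Solving: y_reactor time = 3, y_labor = 9.
blend D enters the basis when its profit ≥ yᵀa₃ = 3·5 + 9·3 = 42.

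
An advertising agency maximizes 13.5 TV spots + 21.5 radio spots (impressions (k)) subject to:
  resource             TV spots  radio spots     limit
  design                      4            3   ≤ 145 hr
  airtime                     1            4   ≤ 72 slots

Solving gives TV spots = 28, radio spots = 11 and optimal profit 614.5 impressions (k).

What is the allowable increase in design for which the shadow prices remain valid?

Binding constraints: design, airtime. The basis is B = [[4,3],[1,4]] with det 13.
Per unit increase in design, x* moves by d = (0.3077, -0.0769).
The basis stays optimal until radio spots reaches 0; allowable increase = 143 hr.

143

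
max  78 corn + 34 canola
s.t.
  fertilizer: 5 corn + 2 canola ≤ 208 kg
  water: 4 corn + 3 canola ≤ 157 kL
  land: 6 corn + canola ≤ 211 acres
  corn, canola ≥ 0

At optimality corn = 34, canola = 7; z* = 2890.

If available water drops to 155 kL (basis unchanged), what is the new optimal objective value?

2872

At the optimum: fertilizer uses 184 of 208 (slack = 24); water uses 157 of 157 (binding); land uses 211 of 211 (binding).
Since fertilizer is not tight, its dual is 0.
The binding rows give the dual system: 4·y_water + 6·y_land = 78 and 3·y_water + 1·y_land = 34.
→ y_water = 9 and y_land = 7.
Δz = y_water·Δb = 9 × (-2) = -18, so new z* = 2890 − 18 = 2872.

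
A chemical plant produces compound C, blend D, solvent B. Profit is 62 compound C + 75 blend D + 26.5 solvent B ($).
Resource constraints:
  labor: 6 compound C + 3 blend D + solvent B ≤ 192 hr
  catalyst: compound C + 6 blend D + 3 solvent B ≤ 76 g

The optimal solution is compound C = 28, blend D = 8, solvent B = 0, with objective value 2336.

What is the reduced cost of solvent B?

-6.5

At the optimum: labor uses 192 of 192 (binding); catalyst uses 76 of 76 (binding).
Dual feasibility on the basic columns requires 6·y_labor + 1·y_catalyst = 62, 3·y_labor + 6·y_catalyst = 75.
This yields shadow prices y_labor = 9, y_catalyst = 8.
Reduced cost of solvent B: c₃ − yᵀa₃ = 26.5 − (9·1 + 8·3) = 26.5 − 33 = -6.5.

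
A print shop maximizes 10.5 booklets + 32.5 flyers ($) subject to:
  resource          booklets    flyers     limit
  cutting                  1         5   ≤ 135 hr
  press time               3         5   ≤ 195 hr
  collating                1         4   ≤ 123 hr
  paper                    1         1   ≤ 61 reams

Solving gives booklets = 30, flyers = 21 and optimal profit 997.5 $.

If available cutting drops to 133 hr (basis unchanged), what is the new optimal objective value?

At the optimum: cutting uses 135 of 135 (binding); press time uses 195 of 195 (binding); collating uses 114 of 123 (slack = 9); paper uses 51 of 61 (slack = 10).
By complementary slackness, y = 0 for the non-binding constraints.
Dual feasibility on the basic columns requires 1·y_cutting + 3·y_press time = 10.5, 5·y_cutting + 5·y_press time = 32.5.
Solving: y_cutting = 4.5, y_press time = 2.
Δz = y_cutting·Δb = 4.5 × (-2) = -9, so new z* = 997.5 − 9 = 988.5.

988.5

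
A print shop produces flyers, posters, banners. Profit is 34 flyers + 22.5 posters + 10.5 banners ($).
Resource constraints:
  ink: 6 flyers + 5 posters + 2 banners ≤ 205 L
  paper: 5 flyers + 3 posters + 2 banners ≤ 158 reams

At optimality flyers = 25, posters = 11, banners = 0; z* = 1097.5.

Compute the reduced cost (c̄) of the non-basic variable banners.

Both ink and paper are binding at x*.
From A_Bᵀ y = c: 6·y_ink + 5·y_paper = 34; 5·y_ink + 3·y_paper = 22.5.
This yields shadow prices y_ink = 1.5, y_paper = 5.
Reduced cost of banners: c₃ − yᵀa₃ = 10.5 − (1.5·2 + 5·2) = 10.5 − 13 = -2.5.

-2.5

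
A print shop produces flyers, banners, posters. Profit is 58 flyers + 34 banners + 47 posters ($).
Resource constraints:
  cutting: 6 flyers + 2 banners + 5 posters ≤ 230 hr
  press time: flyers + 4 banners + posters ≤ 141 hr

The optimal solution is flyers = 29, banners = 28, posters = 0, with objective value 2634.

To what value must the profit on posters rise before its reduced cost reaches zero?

Check each constraint at x*: cutting 230/230 (tight); press time 141/141 (tight).
The binding rows give the dual system: 6·y_cutting + 1·y_press time = 58 and 2·y_cutting + 4·y_press time = 34.
This yields shadow prices y_cutting = 9, y_press time = 4.
posters enters the basis when its profit ≥ yᵀa₃ = 9·5 + 4·1 = 49.

49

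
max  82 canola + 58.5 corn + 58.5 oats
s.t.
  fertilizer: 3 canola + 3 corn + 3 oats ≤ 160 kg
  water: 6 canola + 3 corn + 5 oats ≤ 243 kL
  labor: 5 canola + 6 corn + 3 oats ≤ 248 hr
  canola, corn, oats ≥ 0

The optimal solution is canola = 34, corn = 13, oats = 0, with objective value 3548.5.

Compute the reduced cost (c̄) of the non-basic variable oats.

At the optimum: fertilizer uses 141 of 160 (slack = 19); water uses 243 of 243 (binding); labor uses 248 of 248 (binding).
Since fertilizer is not tight, its dual is 0.
Dual feasibility on the basic columns requires 6·y_water + 5·y_labor = 82, 3·y_water + 6·y_labor = 58.5.
Solving: y_water = 9.5, y_labor = 5.
Reduced cost of oats: c₃ − yᵀa₃ = 58.5 − (9.5·5 + 5·3) = 58.5 − 62.5 = -4.

-4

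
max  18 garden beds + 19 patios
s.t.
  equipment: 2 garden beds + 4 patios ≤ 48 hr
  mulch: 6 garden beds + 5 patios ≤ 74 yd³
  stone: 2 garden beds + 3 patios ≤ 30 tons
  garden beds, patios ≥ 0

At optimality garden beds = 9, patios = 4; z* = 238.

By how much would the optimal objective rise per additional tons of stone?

3

Binding: mulch and stone. Non-binding: equipment (14 unused).
By complementary slackness, y = 0 for the non-binding constraint.
Dual feasibility on the basic columns requires 6·y_mulch + 2·y_stone = 18, 5·y_mulch + 3·y_stone = 19.
Solving: y_mulch = 2, y_stone = 3.
Shadow price of stone = 3.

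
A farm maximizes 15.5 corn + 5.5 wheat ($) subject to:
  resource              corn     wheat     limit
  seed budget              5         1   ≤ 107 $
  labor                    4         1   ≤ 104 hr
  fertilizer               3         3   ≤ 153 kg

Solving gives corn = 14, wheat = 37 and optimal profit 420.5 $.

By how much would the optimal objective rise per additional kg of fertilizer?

1

At the optimum: seed budget uses 107 of 107 (binding); labor uses 93 of 104 (slack = 11); fertilizer uses 153 of 153 (binding).
Slack constraints have shadow price 0 (complementary slackness).
Dual feasibility on the basic columns requires 5·y_seed budget + 3·y_fertilizer = 15.5, 1·y_seed budget + 3·y_fertilizer = 5.5.
→ y_seed budget = 2.5 and y_fertilizer = 1.
Shadow price of fertilizer = 1.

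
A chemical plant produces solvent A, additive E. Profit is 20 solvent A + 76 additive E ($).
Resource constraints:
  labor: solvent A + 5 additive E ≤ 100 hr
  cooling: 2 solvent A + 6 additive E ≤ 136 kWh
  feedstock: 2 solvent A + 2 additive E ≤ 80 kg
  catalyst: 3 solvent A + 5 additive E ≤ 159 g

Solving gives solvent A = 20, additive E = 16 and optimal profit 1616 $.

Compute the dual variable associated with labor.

8

Binding: labor and cooling. Non-binding: feedstock (8 unused), catalyst (19 unused).
By complementary slackness, y = 0 for the non-binding constraints.
The binding rows give the dual system: 1·y_labor + 2·y_cooling = 20 and 5·y_labor + 6·y_cooling = 76.
Solving: y_labor = 8, y_cooling = 6.
Shadow price of labor = 8.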